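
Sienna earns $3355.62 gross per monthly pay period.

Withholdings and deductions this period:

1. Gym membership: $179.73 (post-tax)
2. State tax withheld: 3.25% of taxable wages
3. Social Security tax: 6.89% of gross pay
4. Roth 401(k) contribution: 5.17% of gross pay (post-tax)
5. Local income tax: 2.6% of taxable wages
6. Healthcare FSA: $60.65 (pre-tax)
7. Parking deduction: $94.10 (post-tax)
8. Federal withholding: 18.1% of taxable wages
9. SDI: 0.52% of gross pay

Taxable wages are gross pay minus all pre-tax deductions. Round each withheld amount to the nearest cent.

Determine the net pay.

Healthcare FSA: $60.65
Taxable wages = $3355.62 − $60.65 = $3294.97
State tax withheld: $3294.97 × 0.0325 = $107.09
Local income tax: $3294.97 × 0.026 = $85.67
Federal withholding: $3294.97 × 0.181 = $596.39
Social Security tax: $3355.62 × 0.0689 = $231.20
SDI: $3355.62 × 0.0052 = $17.45
Gym membership: $179.73
Parking deduction: $94.10
Roth 401(k) contribution: $3355.62 × 0.0517 = $173.49
Total deductions = $60.65 + $107.09 + $85.67 + $596.39 + $231.20 + $17.45 + $179.73 + $94.10 + $173.49 = $1545.77
Net pay = $3355.62 − $1545.77 = $1809.85

$1809.85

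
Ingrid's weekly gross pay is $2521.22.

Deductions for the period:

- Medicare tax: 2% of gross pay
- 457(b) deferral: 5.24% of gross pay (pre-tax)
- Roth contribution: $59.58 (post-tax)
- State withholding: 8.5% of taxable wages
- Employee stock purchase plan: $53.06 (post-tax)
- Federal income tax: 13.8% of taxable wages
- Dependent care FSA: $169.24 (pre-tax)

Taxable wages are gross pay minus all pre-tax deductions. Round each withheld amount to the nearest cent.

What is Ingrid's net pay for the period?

457(b) deferral: $2521.22 × 0.0524 = $132.11
Dependent care FSA: $169.24
Pre-tax total = $132.11 + $169.24 = $301.35
Taxable wages = $2521.22 − $301.35 = $2219.87
Federal income tax: $2219.87 × 0.138 = $306.34
State withholding: $2219.87 × 0.085 = $188.69
Medicare tax: $2521.22 × 0.02 = $50.42
Roth contribution: $59.58
Employee stock purchase plan: $53.06
Total deductions = $132.11 + $169.24 + $306.34 + $188.69 + $50.42 + $59.58 + $53.06 = $959.44
Net pay = $2521.22 − $959.44 = $1561.78

$1561.78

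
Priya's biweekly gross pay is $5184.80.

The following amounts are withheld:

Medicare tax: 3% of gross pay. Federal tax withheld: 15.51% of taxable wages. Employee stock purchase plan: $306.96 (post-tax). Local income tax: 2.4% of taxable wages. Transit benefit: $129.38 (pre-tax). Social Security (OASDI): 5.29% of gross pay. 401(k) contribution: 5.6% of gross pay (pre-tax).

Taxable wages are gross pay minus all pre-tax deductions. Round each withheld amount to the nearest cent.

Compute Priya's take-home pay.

Transit benefit: $129.38
401(k) contribution: $5184.80 × 0.056 = $290.35
Pre-tax total = $129.38 + $290.35 = $419.73
Taxable wages = $5184.80 − $419.73 = $4765.07
Federal tax withheld: $4765.07 × 0.1551 = $739.06
Local income tax: $4765.07 × 0.024 = $114.36
Medicare tax: $5184.80 × 0.03 = $155.54
Social Security (OASDI): $5184.80 × 0.0529 = $274.28
Employee stock purchase plan: $306.96
Total deductions = $129.38 + $290.35 + $739.06 + $114.36 + $155.54 + $274.28 + $306.96 = $2009.93
Net pay = $5184.80 − $2009.93 = $3174.87

$3174.87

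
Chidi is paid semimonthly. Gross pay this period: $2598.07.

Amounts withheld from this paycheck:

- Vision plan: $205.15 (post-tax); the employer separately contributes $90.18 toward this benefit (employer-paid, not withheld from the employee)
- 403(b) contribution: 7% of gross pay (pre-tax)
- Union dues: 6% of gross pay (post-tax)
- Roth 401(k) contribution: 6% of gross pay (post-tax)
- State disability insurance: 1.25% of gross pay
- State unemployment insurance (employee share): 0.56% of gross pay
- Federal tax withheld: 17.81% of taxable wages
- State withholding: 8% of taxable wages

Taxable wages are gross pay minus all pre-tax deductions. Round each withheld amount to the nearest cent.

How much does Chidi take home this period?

$1228.64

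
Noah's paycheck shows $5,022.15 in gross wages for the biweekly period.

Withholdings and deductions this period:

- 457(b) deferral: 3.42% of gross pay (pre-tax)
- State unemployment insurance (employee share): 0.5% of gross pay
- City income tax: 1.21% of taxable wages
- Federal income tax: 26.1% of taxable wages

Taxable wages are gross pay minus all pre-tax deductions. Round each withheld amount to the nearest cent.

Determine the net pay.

457(b) deferral: $5,022.15 × 0.0342 = $171.76
Taxable wages = $5,022.15 − $171.76 = $4,850.39
Federal income tax: $4,850.39 × 0.261 = $1,265.95
City income tax: $4,850.39 × 0.0121 = $58.69
State unemployment insurance (employee share): $5,022.15 × 0.005 = $25.11
Total deductions = $171.76 + $1,265.95 + $58.69 + $25.11 = $1,521.51
Net pay = $5,022.15 − $1,521.51 = $3,500.64

$3,500.64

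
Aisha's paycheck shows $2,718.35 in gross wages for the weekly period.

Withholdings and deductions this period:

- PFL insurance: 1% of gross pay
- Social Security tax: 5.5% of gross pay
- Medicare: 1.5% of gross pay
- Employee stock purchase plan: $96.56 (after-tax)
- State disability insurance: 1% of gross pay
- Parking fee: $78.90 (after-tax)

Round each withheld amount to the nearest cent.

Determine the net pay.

Social Security tax: $2,718.35 × 0.055 = $149.51
Medicare: $2,718.35 × 0.015 = $40.78
State disability insurance: $2,718.35 × 0.01 = $27.18
PFL insurance: $2,718.35 × 0.01 = $27.18
Employee stock purchase plan: $96.56
Parking fee: $78.90
Total deductions = $149.51 + $40.78 + $27.18 + $27.18 + $96.56 + $78.90 = $420.11
Net pay = $2,718.35 − $420.11 = $2,298.24

$2,298.24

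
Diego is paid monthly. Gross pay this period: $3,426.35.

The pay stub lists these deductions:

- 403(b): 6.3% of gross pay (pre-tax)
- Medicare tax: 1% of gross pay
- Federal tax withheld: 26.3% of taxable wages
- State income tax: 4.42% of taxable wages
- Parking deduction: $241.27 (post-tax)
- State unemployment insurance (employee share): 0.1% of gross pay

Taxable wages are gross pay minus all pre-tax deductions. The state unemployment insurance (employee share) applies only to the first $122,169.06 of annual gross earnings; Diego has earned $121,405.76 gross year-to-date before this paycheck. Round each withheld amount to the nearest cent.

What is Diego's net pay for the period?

$1,947.94

403(b): $3,426.35 × 0.063 = $215.86
Taxable wages = $3,426.35 − $215.86 = $3,210.49
Federal tax withheld: $3,210.49 × 0.263 = $844.36
State income tax: $3,210.49 × 0.0442 = $141.90
Medicare tax: $3,426.35 × 0.01 = $34.26
State unemployment insurance (employee share): only $122,169.06 − $121,405.76 = $763.30 of this check is subject → $763.30 × 0.001 = $0.76
Parking deduction: $241.27
Total deductions = $215.86 + $844.36 + $141.90 + $34.26 + $0.76 + $241.27 = $1,478.41
Net pay = $3,426.35 − $1,478.41 = $1,947.94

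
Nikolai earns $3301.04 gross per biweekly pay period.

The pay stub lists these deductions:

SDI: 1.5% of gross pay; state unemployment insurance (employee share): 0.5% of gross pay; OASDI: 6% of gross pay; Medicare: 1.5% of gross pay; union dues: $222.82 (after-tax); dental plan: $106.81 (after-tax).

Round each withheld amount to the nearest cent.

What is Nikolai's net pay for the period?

SDI: $3301.04 × 0.015 = $49.52
OASDI: $3301.04 × 0.06 = $198.06
State unemployment insurance (employee share): $3301.04 × 0.005 = $16.51
Medicare: $3301.04 × 0.015 = $49.52
Union dues: $222.82
Dental plan: $106.81
Total deductions = $49.52 + $198.06 + $16.51 + $49.52 + $222.82 + $106.81 = $643.24
Net pay = $3301.04 − $643.24 = $2657.80

$2657.80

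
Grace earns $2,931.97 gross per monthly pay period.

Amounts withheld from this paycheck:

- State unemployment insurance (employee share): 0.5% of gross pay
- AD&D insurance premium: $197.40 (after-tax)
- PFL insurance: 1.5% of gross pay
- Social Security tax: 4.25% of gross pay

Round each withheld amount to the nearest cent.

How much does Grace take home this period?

$2,551.32

State unemployment insurance (employee share): $2,931.97 × 0.005 = $14.66
PFL insurance: $2,931.97 × 0.015 = $43.98
Social Security tax: $2,931.97 × 0.0425 = $124.61
AD&D insurance premium: $197.40
Total deductions = $14.66 + $43.98 + $124.61 + $197.40 = $380.65
Net pay = $2,931.97 − $380.65 = $2,551.32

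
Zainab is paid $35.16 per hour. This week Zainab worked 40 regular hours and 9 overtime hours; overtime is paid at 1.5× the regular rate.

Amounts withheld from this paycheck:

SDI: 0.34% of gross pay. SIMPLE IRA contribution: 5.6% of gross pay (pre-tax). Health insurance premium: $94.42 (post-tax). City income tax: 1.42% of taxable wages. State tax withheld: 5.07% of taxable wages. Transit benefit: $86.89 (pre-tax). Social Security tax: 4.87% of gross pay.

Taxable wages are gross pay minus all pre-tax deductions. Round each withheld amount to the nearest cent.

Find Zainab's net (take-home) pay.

$1,386.80

Regular pay: 40 × $35.16 = $1,406.40
Overtime pay: 9 × $35.16 × 1.5 = $474.66
Gross pay = $1,406.40 + $474.66 = $1,881.06
SIMPLE IRA contribution: $1,881.06 × 0.056 = $105.34
Transit benefit: $86.89
Pre-tax total = $105.34 + $86.89 = $192.23
Taxable wages = $1,881.06 − $192.23 = $1,688.83
State tax withheld: $1,688.83 × 0.0507 = $85.62
City income tax: $1,688.83 × 0.0142 = $23.98
SDI: $1,881.06 × 0.0034 = $6.40
Social Security tax: $1,881.06 × 0.0487 = $91.61
Health insurance premium: $94.42
Total deductions = $105.34 + $86.89 + $85.62 + $23.98 + $6.40 + $91.61 + $94.42 = $494.26
Net pay = $1,881.06 − $494.26 = $1,386.80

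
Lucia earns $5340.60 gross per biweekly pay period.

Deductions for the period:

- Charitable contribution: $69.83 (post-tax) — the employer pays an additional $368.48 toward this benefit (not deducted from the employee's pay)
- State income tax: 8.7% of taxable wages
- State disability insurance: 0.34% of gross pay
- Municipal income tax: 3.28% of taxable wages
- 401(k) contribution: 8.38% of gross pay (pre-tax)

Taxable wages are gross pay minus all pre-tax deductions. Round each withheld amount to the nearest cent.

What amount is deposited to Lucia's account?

$4218.88

401(k) contribution: $5340.60 × 0.0838 = $447.54
Taxable wages = $5340.60 − $447.54 = $4893.06
Municipal income tax: $4893.06 × 0.0328 = $160.49
State income tax: $4893.06 × 0.087 = $425.70
State disability insurance: $5340.60 × 0.0034 = $18.16
Charitable contribution: $69.83
(Employer's $368.48 toward charitable contribution is not withheld from the employee.)
Total deductions = $447.54 + $160.49 + $425.70 + $18.16 + $69.83 = $1121.72
Net pay = $5340.60 − $1121.72 = $4218.88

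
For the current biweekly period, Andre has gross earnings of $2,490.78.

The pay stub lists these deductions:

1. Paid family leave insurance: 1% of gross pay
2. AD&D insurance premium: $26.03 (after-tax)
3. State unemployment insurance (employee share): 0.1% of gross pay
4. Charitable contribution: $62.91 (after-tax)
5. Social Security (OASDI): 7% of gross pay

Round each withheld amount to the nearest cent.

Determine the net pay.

Social Security (OASDI): $2,490.78 × 0.07 = $174.35
State unemployment insurance (employee share): $2,490.78 × 0.001 = $2.49
Paid family leave insurance: $2,490.78 × 0.01 = $24.91
AD&D insurance premium: $26.03
Charitable contribution: $62.91
Total deductions = $174.35 + $2.49 + $24.91 + $26.03 + $62.91 = $290.69
Net pay = $2,490.78 − $290.69 = $2,200.09

$2,200.09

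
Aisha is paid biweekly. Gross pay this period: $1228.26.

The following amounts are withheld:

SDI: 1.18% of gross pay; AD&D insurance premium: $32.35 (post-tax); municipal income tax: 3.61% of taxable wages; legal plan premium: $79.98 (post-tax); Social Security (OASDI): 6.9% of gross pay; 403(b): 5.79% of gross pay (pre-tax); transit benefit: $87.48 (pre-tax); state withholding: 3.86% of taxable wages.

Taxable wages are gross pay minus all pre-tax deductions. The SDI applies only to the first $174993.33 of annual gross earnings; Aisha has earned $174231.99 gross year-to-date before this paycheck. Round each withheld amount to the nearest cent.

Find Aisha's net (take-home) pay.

$783.70

Transit benefit: $87.48
403(b): $1228.26 × 0.0579 = $71.12
Pre-tax total = $87.48 + $71.12 = $158.60
Taxable wages = $1228.26 − $158.60 = $1069.66
Municipal income tax: $1069.66 × 0.0361 = $38.61
State withholding: $1069.66 × 0.0386 = $41.29
Social Security (OASDI): $1228.26 × 0.069 = $84.75
SDI: only $174993.33 − $174231.99 = $761.34 of this check is subject → $761.34 × 0.0118 = $8.98
AD&D insurance premium: $32.35
Legal plan premium: $79.98
Total deductions = $87.48 + $71.12 + $38.61 + $41.29 + $84.75 + $8.98 + $32.35 + $79.98 = $444.56
Net pay = $1228.26 − $444.56 = $783.70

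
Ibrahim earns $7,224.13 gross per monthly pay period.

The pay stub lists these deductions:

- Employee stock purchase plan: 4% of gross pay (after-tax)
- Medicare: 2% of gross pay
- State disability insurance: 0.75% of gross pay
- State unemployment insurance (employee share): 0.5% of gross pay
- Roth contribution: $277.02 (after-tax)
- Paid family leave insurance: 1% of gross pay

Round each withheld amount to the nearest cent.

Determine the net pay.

$6,351.12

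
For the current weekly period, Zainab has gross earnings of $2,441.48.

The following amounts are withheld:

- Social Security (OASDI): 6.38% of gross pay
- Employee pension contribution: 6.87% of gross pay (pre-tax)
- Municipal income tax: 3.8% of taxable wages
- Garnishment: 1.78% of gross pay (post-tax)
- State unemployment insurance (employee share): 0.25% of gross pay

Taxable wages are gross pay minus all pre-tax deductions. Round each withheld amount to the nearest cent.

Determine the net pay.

$1,982.02

Employee pension contribution: $2,441.48 × 0.0687 = $167.73
Taxable wages = $2,441.48 − $167.73 = $2,273.75
Municipal income tax: $2,273.75 × 0.038 = $86.40
State unemployment insurance (employee share): $2,441.48 × 0.0025 = $6.10
Social Security (OASDI): $2,441.48 × 0.0638 = $155.77
Garnishment: $2,441.48 × 0.0178 = $43.46
Total deductions = $167.73 + $86.40 + $6.10 + $155.77 + $43.46 = $459.46
Net pay = $2,441.48 − $459.46 = $1,982.02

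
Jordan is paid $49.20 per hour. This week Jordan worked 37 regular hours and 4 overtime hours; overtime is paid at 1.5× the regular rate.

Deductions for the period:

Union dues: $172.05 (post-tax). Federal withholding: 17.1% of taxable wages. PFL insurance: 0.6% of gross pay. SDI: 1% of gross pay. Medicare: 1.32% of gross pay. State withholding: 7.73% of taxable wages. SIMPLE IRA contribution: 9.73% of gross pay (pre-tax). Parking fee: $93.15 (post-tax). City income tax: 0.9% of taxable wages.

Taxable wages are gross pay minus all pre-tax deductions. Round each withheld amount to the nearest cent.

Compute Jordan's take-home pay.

$1091.39

Regular pay: 37 × $49.20 = $1820.40
Overtime pay: 4 × $49.20 × 1.5 = $295.20
Gross pay = $1820.40 + $295.20 = $2115.60
SIMPLE IRA contribution: $2115.60 × 0.0973 = $205.85
Taxable wages = $2115.60 − $205.85 = $1909.75
State withholding: $1909.75 × 0.0773 = $147.62
City income tax: $1909.75 × 0.009 = $17.19
Federal withholding: $1909.75 × 0.171 = $326.57
SDI: $2115.60 × 0.01 = $21.16
Medicare: $2115.60 × 0.0132 = $27.93
PFL insurance: $2115.60 × 0.006 = $12.69
Union dues: $172.05
Parking fee: $93.15
Total deductions = $205.85 + $147.62 + $17.19 + $326.57 + $21.16 + $27.93 + $12.69 + $172.05 + $93.15 = $1024.21
Net pay = $2115.60 − $1024.21 = $1091.39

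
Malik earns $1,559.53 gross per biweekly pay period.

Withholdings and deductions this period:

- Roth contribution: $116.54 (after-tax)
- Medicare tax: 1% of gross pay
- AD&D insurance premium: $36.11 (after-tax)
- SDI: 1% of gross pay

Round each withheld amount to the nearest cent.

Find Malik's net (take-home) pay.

$1,375.68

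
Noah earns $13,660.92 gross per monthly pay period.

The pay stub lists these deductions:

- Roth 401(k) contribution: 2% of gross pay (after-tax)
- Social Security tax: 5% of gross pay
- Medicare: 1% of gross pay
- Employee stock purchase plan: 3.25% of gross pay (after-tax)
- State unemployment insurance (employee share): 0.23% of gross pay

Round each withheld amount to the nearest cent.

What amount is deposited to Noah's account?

Medicare: $13,660.92 × 0.01 = $136.61
State unemployment insurance (employee share): $13,660.92 × 0.0023 = $31.42
Social Security tax: $13,660.92 × 0.05 = $683.05
Roth 401(k) contribution: $13,660.92 × 0.02 = $273.22
Employee stock purchase plan: $13,660.92 × 0.0325 = $443.98
Total deductions = $136.61 + $31.42 + $683.05 + $273.22 + $443.98 = $1,568.28
Net pay = $13,660.92 − $1,568.28 = $12,092.64

$12,092.64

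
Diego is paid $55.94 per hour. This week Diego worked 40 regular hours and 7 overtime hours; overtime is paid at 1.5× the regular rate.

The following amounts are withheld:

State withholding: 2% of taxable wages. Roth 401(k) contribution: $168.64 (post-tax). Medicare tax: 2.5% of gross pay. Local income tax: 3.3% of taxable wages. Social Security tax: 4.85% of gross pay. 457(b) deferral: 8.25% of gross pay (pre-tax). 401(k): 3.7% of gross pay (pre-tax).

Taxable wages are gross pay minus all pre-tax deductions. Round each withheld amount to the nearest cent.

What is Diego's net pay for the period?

Regular pay: 40 × $55.94 = $2,237.60
Overtime pay: 7 × $55.94 × 1.5 = $587.37
Gross pay = $2,237.60 + $587.37 = $2,824.97
401(k): $2,824.97 × 0.037 = $104.52
457(b) deferral: $2,824.97 × 0.0825 = $233.06
Pre-tax total = $104.52 + $233.06 = $337.58
Taxable wages = $2,824.97 − $337.58 = $2,487.39
State withholding: $2,487.39 × 0.02 = $49.75
Local income tax: $2,487.39 × 0.033 = $82.08
Medicare tax: $2,824.97 × 0.025 = $70.62
Social Security tax: $2,824.97 × 0.0485 = $137.01
Roth 401(k) contribution: $168.64
Total deductions = $104.52 + $233.06 + $49.75 + $82.08 + $70.62 + $137.01 + $168.64 = $845.68
Net pay = $2,824.97 − $845.68 = $1,979.29

$1,979.29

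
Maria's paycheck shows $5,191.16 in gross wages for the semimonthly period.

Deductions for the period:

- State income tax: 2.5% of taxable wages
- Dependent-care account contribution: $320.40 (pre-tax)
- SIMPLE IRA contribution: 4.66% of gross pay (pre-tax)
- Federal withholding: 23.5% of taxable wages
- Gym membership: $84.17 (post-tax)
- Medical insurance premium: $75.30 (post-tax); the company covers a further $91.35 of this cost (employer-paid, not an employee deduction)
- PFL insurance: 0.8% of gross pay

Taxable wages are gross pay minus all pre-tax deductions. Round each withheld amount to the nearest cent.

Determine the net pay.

$3,224.35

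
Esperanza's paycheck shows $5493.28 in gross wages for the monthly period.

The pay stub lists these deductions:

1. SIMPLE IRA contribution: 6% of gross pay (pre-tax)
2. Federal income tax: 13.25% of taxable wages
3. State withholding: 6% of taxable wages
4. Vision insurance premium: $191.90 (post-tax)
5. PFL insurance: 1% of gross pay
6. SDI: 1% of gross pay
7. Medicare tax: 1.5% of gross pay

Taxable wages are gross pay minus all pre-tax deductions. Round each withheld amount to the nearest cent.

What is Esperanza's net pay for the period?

$3785.51

SIMPLE IRA contribution: $5493.28 × 0.06 = $329.60
Taxable wages = $5493.28 − $329.60 = $5163.68
State withholding: $5163.68 × 0.06 = $309.82
Federal income tax: $5163.68 × 0.1325 = $684.19
PFL insurance: $5493.28 × 0.01 = $54.93
Medicare tax: $5493.28 × 0.015 = $82.40
SDI: $5493.28 × 0.01 = $54.93
Vision insurance premium: $191.90
Total deductions = $329.60 + $309.82 + $684.19 + $54.93 + $82.40 + $54.93 + $191.90 = $1707.77
Net pay = $5493.28 − $1707.77 = $3785.51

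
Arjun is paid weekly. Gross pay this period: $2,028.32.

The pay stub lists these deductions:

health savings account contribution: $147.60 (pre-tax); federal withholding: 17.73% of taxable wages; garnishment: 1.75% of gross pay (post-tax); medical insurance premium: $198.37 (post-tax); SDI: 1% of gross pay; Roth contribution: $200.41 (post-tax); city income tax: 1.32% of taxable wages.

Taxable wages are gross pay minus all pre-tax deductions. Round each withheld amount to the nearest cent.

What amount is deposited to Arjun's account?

$1,067.88

Health savings account contribution: $147.60
Taxable wages = $2,028.32 − $147.60 = $1,880.72
Federal withholding: $1,880.72 × 0.1773 = $333.45
City income tax: $1,880.72 × 0.0132 = $24.83
SDI: $2,028.32 × 0.01 = $20.28
Garnishment: $2,028.32 × 0.0175 = $35.50
Roth contribution: $200.41
Medical insurance premium: $198.37
Total deductions = $147.60 + $333.45 + $24.83 + $20.28 + $35.50 + $200.41 + $198.37 = $960.44
Net pay = $2,028.32 − $960.44 = $1,067.88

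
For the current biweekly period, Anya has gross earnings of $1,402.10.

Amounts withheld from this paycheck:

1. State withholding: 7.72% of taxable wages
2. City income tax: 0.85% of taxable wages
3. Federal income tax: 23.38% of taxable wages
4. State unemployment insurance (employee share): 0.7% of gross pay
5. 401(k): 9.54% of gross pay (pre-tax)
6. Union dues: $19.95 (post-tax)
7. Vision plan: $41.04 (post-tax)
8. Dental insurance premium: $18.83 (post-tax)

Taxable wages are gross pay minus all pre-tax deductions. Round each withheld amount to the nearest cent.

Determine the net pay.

401(k): $1,402.10 × 0.0954 = $133.76
Taxable wages = $1,402.10 − $133.76 = $1,268.34
City income tax: $1,268.34 × 0.0085 = $10.78
State withholding: $1,268.34 × 0.0772 = $97.92
Federal income tax: $1,268.34 × 0.2338 = $296.54
State unemployment insurance (employee share): $1,402.10 × 0.007 = $9.81
Vision plan: $41.04
Dental insurance premium: $18.83
Union dues: $19.95
Total deductions = $133.76 + $10.78 + $97.92 + $296.54 + $9.81 + $41.04 + $18.83 + $19.95 = $628.63
Net pay = $1,402.10 − $628.63 = $773.47

$773.47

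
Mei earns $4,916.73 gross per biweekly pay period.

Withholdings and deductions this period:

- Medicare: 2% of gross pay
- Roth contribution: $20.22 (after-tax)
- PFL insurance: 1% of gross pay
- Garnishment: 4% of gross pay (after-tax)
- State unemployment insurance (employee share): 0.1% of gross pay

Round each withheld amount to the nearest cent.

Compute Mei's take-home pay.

$4,547.42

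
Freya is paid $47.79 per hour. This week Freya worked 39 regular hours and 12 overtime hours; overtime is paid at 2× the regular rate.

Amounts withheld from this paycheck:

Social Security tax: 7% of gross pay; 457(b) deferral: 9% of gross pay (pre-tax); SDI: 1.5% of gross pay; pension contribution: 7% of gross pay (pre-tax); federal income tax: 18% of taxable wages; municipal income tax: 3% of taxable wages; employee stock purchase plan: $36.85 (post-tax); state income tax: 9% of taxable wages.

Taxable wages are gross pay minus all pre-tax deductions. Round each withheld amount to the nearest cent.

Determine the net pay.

$1477.58

Regular pay: 39 × $47.79 = $1863.81
Overtime pay: 12 × $47.79 × 2 = $1146.96
Gross pay = $1863.81 + $1146.96 = $3010.77
457(b) deferral: $3010.77 × 0.09 = $270.97
Pension contribution: $3010.77 × 0.07 = $210.75
Pre-tax total = $270.97 + $210.75 = $481.72
Taxable wages = $3010.77 − $481.72 = $2529.05
Federal income tax: $2529.05 × 0.18 = $455.23
State income tax: $2529.05 × 0.09 = $227.61
Municipal income tax: $2529.05 × 0.03 = $75.87
Social Security tax: $3010.77 × 0.07 = $210.75
SDI: $3010.77 × 0.015 = $45.16
Employee stock purchase plan: $36.85
Total deductions = $270.97 + $210.75 + $455.23 + $227.61 + $75.87 + $210.75 + $45.16 + $36.85 = $1533.19
Net pay = $3010.77 − $1533.19 = $1477.58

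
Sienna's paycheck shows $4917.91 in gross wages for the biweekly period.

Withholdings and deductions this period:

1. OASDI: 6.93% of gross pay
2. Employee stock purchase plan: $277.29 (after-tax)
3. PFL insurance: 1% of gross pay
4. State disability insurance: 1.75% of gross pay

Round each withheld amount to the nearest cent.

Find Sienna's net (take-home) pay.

$4164.57

State disability insurance: $4917.91 × 0.0175 = $86.06
PFL insurance: $4917.91 × 0.01 = $49.18
OASDI: $4917.91 × 0.0693 = $340.81
Employee stock purchase plan: $277.29
Total deductions = $86.06 + $49.18 + $340.81 + $277.29 = $753.34
Net pay = $4917.91 − $753.34 = $4164.57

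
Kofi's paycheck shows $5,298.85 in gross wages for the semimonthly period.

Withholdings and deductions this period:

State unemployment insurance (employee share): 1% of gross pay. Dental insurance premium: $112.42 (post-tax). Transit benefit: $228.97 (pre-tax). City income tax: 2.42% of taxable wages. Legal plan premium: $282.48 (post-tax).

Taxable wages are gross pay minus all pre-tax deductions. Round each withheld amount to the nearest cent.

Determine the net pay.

$4,499.30

Transit benefit: $228.97
Taxable wages = $5,298.85 − $228.97 = $5,069.88
City income tax: $5,069.88 × 0.0242 = $122.69
State unemployment insurance (employee share): $5,298.85 × 0.01 = $52.99
Dental insurance premium: $112.42
Legal plan premium: $282.48
Total deductions = $228.97 + $122.69 + $52.99 + $112.42 + $282.48 = $799.55
Net pay = $5,298.85 − $799.55 = $4,499.30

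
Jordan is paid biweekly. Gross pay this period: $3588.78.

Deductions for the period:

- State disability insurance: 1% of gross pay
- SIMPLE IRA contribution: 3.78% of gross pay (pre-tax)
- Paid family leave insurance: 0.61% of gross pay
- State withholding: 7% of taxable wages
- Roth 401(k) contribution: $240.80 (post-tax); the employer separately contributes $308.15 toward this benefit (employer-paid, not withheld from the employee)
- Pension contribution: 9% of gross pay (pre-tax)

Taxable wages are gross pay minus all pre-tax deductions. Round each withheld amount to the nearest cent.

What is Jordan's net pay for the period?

SIMPLE IRA contribution: $3588.78 × 0.0378 = $135.66
Pension contribution: $3588.78 × 0.09 = $322.99
Pre-tax total = $135.66 + $322.99 = $458.65
Taxable wages = $3588.78 − $458.65 = $3130.13
State withholding: $3130.13 × 0.07 = $219.11
State disability insurance: $3588.78 × 0.01 = $35.89
Paid family leave insurance: $3588.78 × 0.0061 = $21.89
Roth 401(k) contribution: $240.80
(Employer's $308.15 toward Roth 401(k) contribution is not withheld from the employee.)
Total deductions = $135.66 + $322.99 + $219.11 + $35.89 + $21.89 + $240.80 = $976.34
Net pay = $3588.78 − $976.34 = $2612.44

$2612.44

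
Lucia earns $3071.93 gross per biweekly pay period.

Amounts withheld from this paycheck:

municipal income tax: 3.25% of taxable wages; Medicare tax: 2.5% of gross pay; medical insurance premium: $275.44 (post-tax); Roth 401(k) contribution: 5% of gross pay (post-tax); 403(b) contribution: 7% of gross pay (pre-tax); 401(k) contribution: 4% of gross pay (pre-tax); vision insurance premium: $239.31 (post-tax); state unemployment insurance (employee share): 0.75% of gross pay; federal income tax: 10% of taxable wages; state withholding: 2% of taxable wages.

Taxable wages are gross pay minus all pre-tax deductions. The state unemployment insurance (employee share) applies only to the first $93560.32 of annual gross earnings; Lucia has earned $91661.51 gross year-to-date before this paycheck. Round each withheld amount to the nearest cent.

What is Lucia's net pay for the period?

$1557.68

403(b) contribution: $3071.93 × 0.07 = $215.04
401(k) contribution: $3071.93 × 0.04 = $122.88
Pre-tax total = $215.04 + $122.88 = $337.92
Taxable wages = $3071.93 − $337.92 = $2734.01
Federal income tax: $2734.01 × 0.1 = $273.40
State withholding: $2734.01 × 0.02 = $54.68
Municipal income tax: $2734.01 × 0.0325 = $88.86
State unemployment insurance (employee share): only $93560.32 − $91661.51 = $1898.81 of this check is subject → $1898.81 × 0.0075 = $14.24
Medicare tax: $3071.93 × 0.025 = $76.80
Roth 401(k) contribution: $3071.93 × 0.05 = $153.60
Vision insurance premium: $239.31
Medical insurance premium: $275.44
Total deductions = $215.04 + $122.88 + $273.40 + $54.68 + $88.86 + $14.24 + $76.80 + $153.60 + $239.31 + $275.44 = $1514.25
Net pay = $3071.93 − $1514.25 = $1557.68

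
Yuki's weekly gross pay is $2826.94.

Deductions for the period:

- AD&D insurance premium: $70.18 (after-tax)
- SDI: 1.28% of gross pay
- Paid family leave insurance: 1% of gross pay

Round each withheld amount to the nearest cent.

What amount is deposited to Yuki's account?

$2692.31

Paid family leave insurance: $2826.94 × 0.01 = $28.27
SDI: $2826.94 × 0.0128 = $36.18
AD&D insurance premium: $70.18
Total deductions = $28.27 + $36.18 + $70.18 = $134.63
Net pay = $2826.94 − $134.63 = $2692.31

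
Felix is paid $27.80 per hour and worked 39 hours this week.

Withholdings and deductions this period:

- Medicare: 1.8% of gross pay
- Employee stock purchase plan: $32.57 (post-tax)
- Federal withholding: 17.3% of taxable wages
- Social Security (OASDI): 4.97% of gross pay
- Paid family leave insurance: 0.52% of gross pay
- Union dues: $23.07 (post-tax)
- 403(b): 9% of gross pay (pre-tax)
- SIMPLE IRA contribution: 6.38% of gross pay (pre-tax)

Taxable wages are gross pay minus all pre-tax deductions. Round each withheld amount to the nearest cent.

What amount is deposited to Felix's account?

Gross pay: 39 × $27.80 = $1084.20
403(b): $1084.20 × 0.09 = $97.58
SIMPLE IRA contribution: $1084.20 × 0.0638 = $69.17
Pre-tax total = $97.58 + $69.17 = $166.75
Taxable wages = $1084.20 − $166.75 = $917.45
Federal withholding: $917.45 × 0.173 = $158.72
Medicare: $1084.20 × 0.018 = $19.52
Paid family leave insurance: $1084.20 × 0.0052 = $5.64
Social Security (OASDI): $1084.20 × 0.0497 = $53.88
Employee stock purchase plan: $32.57
Union dues: $23.07
Total deductions = $97.58 + $69.17 + $158.72 + $19.52 + $5.64 + $53.88 + $32.57 + $23.07 = $460.15
Net pay = $1084.20 − $460.15 = $624.05

$624.05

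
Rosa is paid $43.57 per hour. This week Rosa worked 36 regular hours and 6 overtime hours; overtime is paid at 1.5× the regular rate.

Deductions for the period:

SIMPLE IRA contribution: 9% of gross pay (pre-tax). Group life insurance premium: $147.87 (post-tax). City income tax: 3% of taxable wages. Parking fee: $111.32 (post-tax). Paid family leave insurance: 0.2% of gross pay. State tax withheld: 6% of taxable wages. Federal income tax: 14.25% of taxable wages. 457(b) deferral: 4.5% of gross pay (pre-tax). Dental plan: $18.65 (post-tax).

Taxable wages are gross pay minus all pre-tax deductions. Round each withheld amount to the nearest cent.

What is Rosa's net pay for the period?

$1,019.89

Regular pay: 36 × $43.57 = $1,568.52
Overtime pay: 6 × $43.57 × 1.5 = $392.13
Gross pay = $1,568.52 + $392.13 = $1,960.65
457(b) deferral: $1,960.65 × 0.045 = $88.23
SIMPLE IRA contribution: $1,960.65 × 0.09 = $176.46
Pre-tax total = $88.23 + $176.46 = $264.69
Taxable wages = $1,960.65 − $264.69 = $1,695.96
Federal income tax: $1,695.96 × 0.1425 = $241.67
City income tax: $1,695.96 × 0.03 = $50.88
State tax withheld: $1,695.96 × 0.06 = $101.76
Paid family leave insurance: $1,960.65 × 0.002 = $3.92
Parking fee: $111.32
Group life insurance premium: $147.87
Dental plan: $18.65
Total deductions = $88.23 + $176.46 + $241.67 + $50.88 + $101.76 + $3.92 + $111.32 + $147.87 + $18.65 = $940.76
Net pay = $1,960.65 − $940.76 = $1,019.89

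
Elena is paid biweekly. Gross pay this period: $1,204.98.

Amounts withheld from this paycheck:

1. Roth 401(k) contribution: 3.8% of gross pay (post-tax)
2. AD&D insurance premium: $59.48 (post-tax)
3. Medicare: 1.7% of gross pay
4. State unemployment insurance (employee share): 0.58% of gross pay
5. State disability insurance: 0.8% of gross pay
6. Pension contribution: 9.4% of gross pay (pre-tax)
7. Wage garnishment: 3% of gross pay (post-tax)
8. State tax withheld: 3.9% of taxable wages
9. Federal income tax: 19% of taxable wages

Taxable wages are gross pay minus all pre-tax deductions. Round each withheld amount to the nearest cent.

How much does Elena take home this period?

$663.18

Pension contribution: $1,204.98 × 0.094 = $113.27
Taxable wages = $1,204.98 − $113.27 = $1,091.71
State tax withheld: $1,091.71 × 0.039 = $42.58
Federal income tax: $1,091.71 × 0.19 = $207.42
Medicare: $1,204.98 × 0.017 = $20.48
State disability insurance: $1,204.98 × 0.008 = $9.64
State unemployment insurance (employee share): $1,204.98 × 0.0058 = $6.99
Roth 401(k) contribution: $1,204.98 × 0.038 = $45.79
Wage garnishment: $1,204.98 × 0.03 = $36.15
AD&D insurance premium: $59.48
Total deductions = $113.27 + $42.58 + $207.42 + $20.48 + $9.64 + $6.99 + $45.79 + $36.15 + $59.48 = $541.80
Net pay = $1,204.98 − $541.80 = $663.18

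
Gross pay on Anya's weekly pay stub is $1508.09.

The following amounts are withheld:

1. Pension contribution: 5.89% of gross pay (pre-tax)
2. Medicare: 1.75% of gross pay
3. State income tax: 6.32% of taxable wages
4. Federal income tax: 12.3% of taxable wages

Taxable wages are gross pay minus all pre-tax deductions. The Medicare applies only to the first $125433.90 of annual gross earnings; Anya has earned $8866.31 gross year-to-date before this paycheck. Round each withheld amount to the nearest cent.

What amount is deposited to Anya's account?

$1128.60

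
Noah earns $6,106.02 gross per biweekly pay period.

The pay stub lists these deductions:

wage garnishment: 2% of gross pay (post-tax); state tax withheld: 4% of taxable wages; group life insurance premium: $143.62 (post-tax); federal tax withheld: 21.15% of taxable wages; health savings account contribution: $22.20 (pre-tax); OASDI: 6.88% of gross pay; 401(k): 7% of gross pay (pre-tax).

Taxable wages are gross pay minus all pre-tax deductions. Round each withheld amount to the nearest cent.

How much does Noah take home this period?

$3,547.98

Health savings account contribution: $22.20
401(k): $6,106.02 × 0.07 = $427.42
Pre-tax total = $22.20 + $427.42 = $449.62
Taxable wages = $6,106.02 − $449.62 = $5,656.40
State tax withheld: $5,656.40 × 0.04 = $226.26
Federal tax withheld: $5,656.40 × 0.2115 = $1,196.33
OASDI: $6,106.02 × 0.0688 = $420.09
Wage garnishment: $6,106.02 × 0.02 = $122.12
Group life insurance premium: $143.62
Total deductions = $22.20 + $427.42 + $226.26 + $1,196.33 + $420.09 + $122.12 + $143.62 = $2,558.04
Net pay = $6,106.02 − $2,558.04 = $3,547.98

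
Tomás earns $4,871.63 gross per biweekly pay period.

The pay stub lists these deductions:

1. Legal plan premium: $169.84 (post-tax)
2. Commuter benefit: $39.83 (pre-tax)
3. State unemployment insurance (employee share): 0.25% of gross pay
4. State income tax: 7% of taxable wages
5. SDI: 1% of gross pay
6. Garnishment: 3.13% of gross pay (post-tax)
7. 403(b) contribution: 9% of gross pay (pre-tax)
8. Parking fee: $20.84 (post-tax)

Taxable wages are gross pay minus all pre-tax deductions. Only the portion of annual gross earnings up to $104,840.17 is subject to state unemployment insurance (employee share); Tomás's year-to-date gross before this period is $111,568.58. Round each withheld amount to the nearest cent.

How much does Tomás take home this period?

403(b) contribution: $4,871.63 × 0.09 = $438.45
Commuter benefit: $39.83
Pre-tax total = $438.45 + $39.83 = $478.28
Taxable wages = $4,871.63 − $478.28 = $4,393.35
State income tax: $4,393.35 × 0.07 = $307.53
SDI: $4,871.63 × 0.01 = $48.72
State unemployment insurance (employee share): annual cap $104,840.17 already reached (YTD $111,568.58), so $0.00
Garnishment: $4,871.63 × 0.0313 = $152.48
Parking fee: $20.84
Legal plan premium: $169.84
Total deductions = $438.45 + $39.83 + $307.53 + $48.72 + $0.00 + $152.48 + $20.84 + $169.84 = $1,177.69
Net pay = $4,871.63 − $1,177.69 = $3,693.94

$3,693.94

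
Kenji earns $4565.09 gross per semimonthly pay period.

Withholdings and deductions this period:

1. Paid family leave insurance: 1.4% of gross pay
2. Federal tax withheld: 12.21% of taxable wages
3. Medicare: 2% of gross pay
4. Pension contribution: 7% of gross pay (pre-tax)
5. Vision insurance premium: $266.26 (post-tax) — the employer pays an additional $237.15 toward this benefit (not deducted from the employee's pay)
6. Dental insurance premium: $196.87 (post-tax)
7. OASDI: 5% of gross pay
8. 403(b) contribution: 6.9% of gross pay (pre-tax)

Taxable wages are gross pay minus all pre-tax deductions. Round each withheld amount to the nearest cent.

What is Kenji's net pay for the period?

$2604.03

403(b) contribution: $4565.09 × 0.069 = $314.99
Pension contribution: $4565.09 × 0.07 = $319.56
Pre-tax total = $314.99 + $319.56 = $634.55
Taxable wages = $4565.09 − $634.55 = $3930.54
Federal tax withheld: $3930.54 × 0.1221 = $479.92
Medicare: $4565.09 × 0.02 = $91.30
Paid family leave insurance: $4565.09 × 0.014 = $63.91
OASDI: $4565.09 × 0.05 = $228.25
Dental insurance premium: $196.87
Vision insurance premium: $266.26
(Employer's $237.15 toward vision insurance premium is not withheld from the employee.)
Total deductions = $314.99 + $319.56 + $479.92 + $91.30 + $63.91 + $228.25 + $196.87 + $266.26 = $1961.06
Net pay = $4565.09 − $1961.06 = $2604.03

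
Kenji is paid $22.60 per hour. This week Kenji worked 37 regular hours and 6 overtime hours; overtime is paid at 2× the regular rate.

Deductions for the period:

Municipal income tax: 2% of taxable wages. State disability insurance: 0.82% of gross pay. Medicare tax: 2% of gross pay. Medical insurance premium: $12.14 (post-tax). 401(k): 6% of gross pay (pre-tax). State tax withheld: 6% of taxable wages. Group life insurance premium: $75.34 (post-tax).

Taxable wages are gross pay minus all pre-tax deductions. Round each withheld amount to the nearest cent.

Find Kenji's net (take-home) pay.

Regular pay: 37 × $22.60 = $836.20
Overtime pay: 6 × $22.60 × 2 = $271.20
Gross pay = $836.20 + $271.20 = $1,107.40
401(k): $1,107.40 × 0.06 = $66.44
Taxable wages = $1,107.40 − $66.44 = $1,040.96
Municipal income tax: $1,040.96 × 0.02 = $20.82
State tax withheld: $1,040.96 × 0.06 = $62.46
Medicare tax: $1,107.40 × 0.02 = $22.15
State disability insurance: $1,107.40 × 0.0082 = $9.08
Group life insurance premium: $75.34
Medical insurance premium: $12.14
Total deductions = $66.44 + $20.82 + $62.46 + $22.15 + $9.08 + $75.34 + $12.14 = $268.43
Net pay = $1,107.40 − $268.43 = $838.97

$838.97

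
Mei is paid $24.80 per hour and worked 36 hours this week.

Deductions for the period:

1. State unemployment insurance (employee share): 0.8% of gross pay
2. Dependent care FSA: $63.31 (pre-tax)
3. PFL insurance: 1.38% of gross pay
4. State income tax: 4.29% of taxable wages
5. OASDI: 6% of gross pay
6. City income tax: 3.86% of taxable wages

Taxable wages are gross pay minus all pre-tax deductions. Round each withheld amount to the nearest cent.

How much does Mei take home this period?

$688.85

Gross pay: 36 × $24.80 = $892.80
Dependent care FSA: $63.31
Taxable wages = $892.80 − $63.31 = $829.49
State income tax: $829.49 × 0.0429 = $35.59
City income tax: $829.49 × 0.0386 = $32.02
State unemployment insurance (employee share): $892.80 × 0.008 = $7.14
PFL insurance: $892.80 × 0.0138 = $12.32
OASDI: $892.80 × 0.06 = $53.57
Total deductions = $63.31 + $35.59 + $32.02 + $7.14 + $12.32 + $53.57 = $203.95
Net pay = $892.80 − $203.95 = $688.85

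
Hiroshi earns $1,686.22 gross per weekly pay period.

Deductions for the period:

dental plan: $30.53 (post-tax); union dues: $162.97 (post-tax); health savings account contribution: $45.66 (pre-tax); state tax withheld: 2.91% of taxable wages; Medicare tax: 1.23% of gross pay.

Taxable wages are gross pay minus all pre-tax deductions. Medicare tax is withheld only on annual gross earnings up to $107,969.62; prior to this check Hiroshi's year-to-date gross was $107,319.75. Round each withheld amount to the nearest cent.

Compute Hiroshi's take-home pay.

$1,391.33

Health savings account contribution: $45.66
Taxable wages = $1,686.22 − $45.66 = $1,640.56
State tax withheld: $1,640.56 × 0.0291 = $47.74
Medicare tax: only $107,969.62 − $107,319.75 = $649.87 of this check is subject → $649.87 × 0.0123 = $7.99
Dental plan: $30.53
Union dues: $162.97
Total deductions = $45.66 + $47.74 + $7.99 + $30.53 + $162.97 = $294.89
Net pay = $1,686.22 − $294.89 = $1,391.33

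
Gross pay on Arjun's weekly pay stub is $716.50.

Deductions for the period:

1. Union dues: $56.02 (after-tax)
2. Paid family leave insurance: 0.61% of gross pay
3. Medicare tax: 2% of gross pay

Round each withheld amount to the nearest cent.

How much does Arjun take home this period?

Medicare tax: $716.50 × 0.02 = $14.33
Paid family leave insurance: $716.50 × 0.0061 = $4.37
Union dues: $56.02
Total deductions = $14.33 + $4.37 + $56.02 = $74.72
Net pay = $716.50 − $74.72 = $641.78

$641.78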